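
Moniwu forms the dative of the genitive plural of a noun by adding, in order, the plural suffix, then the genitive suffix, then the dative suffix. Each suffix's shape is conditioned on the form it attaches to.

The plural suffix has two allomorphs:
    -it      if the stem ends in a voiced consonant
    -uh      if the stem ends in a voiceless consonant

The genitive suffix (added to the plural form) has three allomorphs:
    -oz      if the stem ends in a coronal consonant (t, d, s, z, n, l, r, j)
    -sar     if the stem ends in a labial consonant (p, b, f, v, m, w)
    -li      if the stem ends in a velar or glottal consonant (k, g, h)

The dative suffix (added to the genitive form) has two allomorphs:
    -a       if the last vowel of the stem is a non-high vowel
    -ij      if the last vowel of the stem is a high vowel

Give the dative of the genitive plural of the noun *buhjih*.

buhjihuhliij

The final consonant of *buhjih* is /h/, which is voiceless, so the plural suffix is -uh, giving *buhjihuh*.
The plural form *buhjihuh*: final consonant = /h/, velar/glottal → -li → *buhjihuhli*.
Since the last vowel of the genitive form *buhjihuhli* is /i/ (a high vowel), it takes -ij, giving *buhjihuhliij*.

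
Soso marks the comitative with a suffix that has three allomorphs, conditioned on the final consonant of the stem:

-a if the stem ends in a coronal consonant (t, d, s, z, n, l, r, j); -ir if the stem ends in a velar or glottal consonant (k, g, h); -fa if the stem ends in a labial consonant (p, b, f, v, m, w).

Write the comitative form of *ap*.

apfa

*ap* — final consonant /p/ (labial) → -fa → *apfa*.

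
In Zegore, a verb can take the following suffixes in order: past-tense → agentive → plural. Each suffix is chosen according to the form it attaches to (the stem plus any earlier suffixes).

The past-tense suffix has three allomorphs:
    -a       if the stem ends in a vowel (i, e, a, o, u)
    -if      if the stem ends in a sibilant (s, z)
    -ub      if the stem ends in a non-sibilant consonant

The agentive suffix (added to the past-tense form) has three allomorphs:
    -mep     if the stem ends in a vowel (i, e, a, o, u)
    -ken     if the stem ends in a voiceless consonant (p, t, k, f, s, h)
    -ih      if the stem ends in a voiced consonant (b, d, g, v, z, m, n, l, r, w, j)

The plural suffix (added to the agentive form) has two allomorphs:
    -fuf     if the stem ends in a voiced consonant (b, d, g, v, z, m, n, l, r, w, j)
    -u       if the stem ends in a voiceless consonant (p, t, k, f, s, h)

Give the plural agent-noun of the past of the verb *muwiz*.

muwizifkenfuf

The final sound of *muwiz* is /z/, which is a sibilant, so the past-tense suffix is -if, giving *muwizif*.
The past-tense form *muwizif* — final sound /f/ (a voiceless consonant) → -ken → *muwizifken*.
The final consonant of the agentive form *muwizifken* is /n/, which is voiced, so the plural suffix is -fuf, giving *muwizifkenfuf*.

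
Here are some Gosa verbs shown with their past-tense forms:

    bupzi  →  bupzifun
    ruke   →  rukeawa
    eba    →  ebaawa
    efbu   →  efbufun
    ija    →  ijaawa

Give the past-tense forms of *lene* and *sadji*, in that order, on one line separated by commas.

The suffix is conditioned by the last vowel: -fun when the last vowel of the stem is a high vowel (*bupzi*, *efbu*); -awa when the last vowel of the stem is a non-high vowel (*ruke*, *eba*, *ija*).
*lene* — last vowel /e/ (a non-high vowel) → -awa → *leneawa*.
The last vowel of *sadji* is /i/, which is a high vowel, so the suffix is -fun, giving *sadjifun*.

leneawa, sadjifun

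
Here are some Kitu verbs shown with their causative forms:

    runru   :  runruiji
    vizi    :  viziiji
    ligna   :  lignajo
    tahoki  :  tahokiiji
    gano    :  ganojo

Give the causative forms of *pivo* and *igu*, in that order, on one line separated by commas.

pivojo, iguiji

The pattern is height harmony: -iji when the last vowel of the stem is a high vowel (*runru*, *vizi*, *tahoki*); -jo when the last vowel of the stem is a non-high vowel (*ligna*, *gano*).
*pivo* — last vowel /o/ (a non-high vowel) → -jo → *pivojo*.
The last vowel of *igu* is /u/, which is a high vowel, so the suffix is -iji, giving *iguiji*.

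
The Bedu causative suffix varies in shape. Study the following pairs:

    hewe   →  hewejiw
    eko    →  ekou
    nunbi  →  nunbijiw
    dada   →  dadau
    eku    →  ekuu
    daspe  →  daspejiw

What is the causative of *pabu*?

pabuu

The alternation tracks the last vowel of the stem — -jiw when the last vowel of the stem is a front vowel (*hewe*, *nunbi*, *daspe*); -u when the last vowel of the stem is a back vowel (*eko*, *dada*, *eku*).
*pabu* — last vowel /u/ (a back vowel) → -u → *pabuu*.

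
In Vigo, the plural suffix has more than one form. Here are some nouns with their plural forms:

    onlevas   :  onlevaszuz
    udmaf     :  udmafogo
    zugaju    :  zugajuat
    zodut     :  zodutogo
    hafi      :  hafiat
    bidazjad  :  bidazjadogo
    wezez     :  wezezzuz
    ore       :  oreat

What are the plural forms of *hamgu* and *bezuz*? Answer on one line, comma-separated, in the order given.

hamguat, bezuzzuz

The suffix is conditioned by the final sound: -zuz when the stem ends in a sibilant (*onlevas*, *wezez*); -ogo when the stem ends in a non-sibilant consonant (*udmaf*, *zodut*, *bidazjad*); -at when the stem ends in a vowel (*zugaju*, *hafi*, *ore*).
*hamgu*: final sound = /u/, a vowel → -at → *hamguat*.
Since the final sound of *bezuz* is /z/ (a sibilant), it takes -zuz, giving *bezuzzuz*.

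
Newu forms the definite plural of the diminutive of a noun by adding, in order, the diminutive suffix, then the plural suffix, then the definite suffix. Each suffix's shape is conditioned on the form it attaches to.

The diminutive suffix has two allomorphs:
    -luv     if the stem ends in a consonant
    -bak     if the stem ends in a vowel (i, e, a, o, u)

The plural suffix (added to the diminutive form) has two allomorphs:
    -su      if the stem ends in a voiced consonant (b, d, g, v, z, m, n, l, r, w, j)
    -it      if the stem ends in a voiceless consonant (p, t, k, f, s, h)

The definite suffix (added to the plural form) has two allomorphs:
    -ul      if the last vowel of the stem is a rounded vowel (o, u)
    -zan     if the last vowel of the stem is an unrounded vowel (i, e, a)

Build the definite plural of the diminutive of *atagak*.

atagakluvsuul

*atagak*: final sound = /k/, a consonant → -luv → *atagakluv*.
Since the final consonant of the diminutive form *atagakluv* is /v/ (voiced), it takes -su, giving *atagakluvsu*.
The last vowel of the plural form *atagakluvsu* is /u/, which is a rounded vowel, so the definite suffix is -ul, giving *atagakluvsuul*.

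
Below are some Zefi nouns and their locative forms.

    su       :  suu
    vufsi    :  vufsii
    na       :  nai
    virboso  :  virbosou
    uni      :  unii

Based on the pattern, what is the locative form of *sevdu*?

The suffix is conditioned by the last vowel: -u when the last vowel of the stem is a rounded vowel (*su*, *virboso*); -i when the last vowel of the stem is an unrounded vowel (*vufsi*, *na*, *uni*).
Since the last vowel of *sevdu* is /u/ (a rounded vowel), it takes -u, giving *sevduu*.

sevduu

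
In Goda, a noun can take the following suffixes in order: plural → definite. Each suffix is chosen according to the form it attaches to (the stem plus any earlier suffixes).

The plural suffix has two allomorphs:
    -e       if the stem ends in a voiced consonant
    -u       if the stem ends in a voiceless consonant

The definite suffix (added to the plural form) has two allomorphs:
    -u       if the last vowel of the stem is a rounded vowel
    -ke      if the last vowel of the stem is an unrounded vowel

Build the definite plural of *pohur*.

The final consonant of *pohur* is /r/, which is voiced, so the plural suffix is -e, giving *pohure*.
The plural form *pohure* — last vowel /e/ (an unrounded vowel) → -ke → *pohureke*.

pohureke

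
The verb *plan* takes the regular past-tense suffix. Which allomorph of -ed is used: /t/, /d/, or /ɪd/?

/d/

The stem *plan* ends in a voiced sound other than /d/.
The -ed suffix is realized as /ɪd/ after /t, d/; as /t/ after other voiceless consonants; and as /d/ after other voiced sounds.
So -ed on *plan* is pronounced /d/.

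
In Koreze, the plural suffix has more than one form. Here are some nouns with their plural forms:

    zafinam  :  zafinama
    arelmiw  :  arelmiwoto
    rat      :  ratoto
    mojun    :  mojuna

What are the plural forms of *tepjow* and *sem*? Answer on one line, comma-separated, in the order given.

The alternation tracks the final consonant of the stem — -a when the stem ends in a nasal (*zafinam*, *mojun*); -oto when the stem ends in a non-nasal consonant (*arelmiw*, *rat*).
The final consonant of *tepjow* is /w/, which is non-nasal, so the suffix is -oto, giving *tepjowoto*.
The final consonant of *sem* is /m/, which is a nasal, so the suffix is -a, giving *sema*.

tepjowoto, sema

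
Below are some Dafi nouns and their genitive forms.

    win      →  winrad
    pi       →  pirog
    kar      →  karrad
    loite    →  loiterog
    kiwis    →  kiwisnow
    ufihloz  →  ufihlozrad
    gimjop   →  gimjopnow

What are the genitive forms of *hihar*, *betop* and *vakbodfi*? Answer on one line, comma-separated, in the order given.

The suffix is conditioned by the final sound: -now when the stem ends in a voiceless consonant (*kiwis*, *gimjop*); -rad when the stem ends in a voiced consonant (*win*, *kar*, *ufihloz*); -rog when the stem ends in a vowel (*pi*, *loite*).
The final sound of *hihar* is /r/, which is a voiced consonant, so the suffix is -rad, giving *hiharrad*.
The final sound of *betop* is /p/, which is a voiceless consonant, so the suffix is -now, giving *betopnow*.
Since the final sound of *vakbodfi* is /i/ (a vowel), it takes -rog, giving *vakbodfirog*.

hiharrad, betopnow, vakbodfirog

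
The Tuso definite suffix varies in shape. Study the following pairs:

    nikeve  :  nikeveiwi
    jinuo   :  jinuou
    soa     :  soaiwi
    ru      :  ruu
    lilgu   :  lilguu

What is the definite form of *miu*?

The pattern is rounding harmony: -u when the last vowel of the stem is a rounded vowel (*jinuo*, *ru*, *lilgu*); -iwi when the last vowel of the stem is an unrounded vowel (*nikeve*, *soa*).
Since the last vowel of *miu* is /u/ (a rounded vowel), it takes -u, giving *miuu*.

miuu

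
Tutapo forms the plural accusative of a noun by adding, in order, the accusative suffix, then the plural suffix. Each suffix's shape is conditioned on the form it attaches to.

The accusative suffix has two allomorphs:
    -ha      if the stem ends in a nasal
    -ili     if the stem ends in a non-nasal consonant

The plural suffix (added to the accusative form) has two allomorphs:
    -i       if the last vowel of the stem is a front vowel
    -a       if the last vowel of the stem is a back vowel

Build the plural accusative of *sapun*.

The final consonant of *sapun* is /n/, which is a nasal, so the accusative suffix is -ha, giving *sapunha*.
The accusative form *sapunha* — last vowel /a/ (a back vowel) → -a → *sapunhaa*.

sapunhaa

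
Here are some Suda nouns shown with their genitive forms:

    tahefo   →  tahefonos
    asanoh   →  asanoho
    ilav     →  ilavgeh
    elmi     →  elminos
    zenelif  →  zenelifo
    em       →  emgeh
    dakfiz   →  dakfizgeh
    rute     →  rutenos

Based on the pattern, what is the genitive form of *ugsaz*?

The alternation tracks the final sound of the stem — -o when the stem ends in a voiceless consonant (*asanoh*, *zenelif*); -geh when the stem ends in a voiced consonant (*ilav*, *em*, *dakfiz*); -nos when the stem ends in a vowel (*tahefo*, *elmi*, *rute*).
Since the final sound of *ugsaz* is /z/ (a voiced consonant), it takes -geh, giving *ugsazgeh*.

ugsazgeh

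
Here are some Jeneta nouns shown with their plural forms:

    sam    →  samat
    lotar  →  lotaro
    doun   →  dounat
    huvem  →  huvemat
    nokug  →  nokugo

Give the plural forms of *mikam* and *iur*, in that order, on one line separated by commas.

mikamat, iuro

Looking at the final consonant of each stem: -at when the stem ends in a nasal (*sam*, *doun*, *huvem*); -o when the stem ends in a non-nasal consonant (*lotar*, *nokug*).
*mikam* — final consonant /m/ (a nasal) → -at → *mikamat*.
Since the final consonant of *iur* is /r/ (non-nasal), it takes -o, giving *iuro*.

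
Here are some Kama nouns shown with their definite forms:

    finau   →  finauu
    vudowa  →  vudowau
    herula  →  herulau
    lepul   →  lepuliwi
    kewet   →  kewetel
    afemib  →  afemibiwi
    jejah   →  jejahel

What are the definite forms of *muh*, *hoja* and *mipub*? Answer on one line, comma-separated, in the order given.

muhel, hojau, mipubiwi

Looking at the final sound of each stem: -el when the stem ends in a voiceless consonant (*kewet*, *jejah*); -iwi when the stem ends in a voiced consonant (*lepul*, *afemib*); -u when the stem ends in a vowel (*finau*, *vudowa*, *herula*).
*muh* — final sound /h/ (a voiceless consonant) → -el → *muhel*.
*hoja*: final sound = /a/, a vowel → -u → *hojau*.
*mipub* — final sound /b/ (a voiced consonant) → -iwi → *mipubiwi*.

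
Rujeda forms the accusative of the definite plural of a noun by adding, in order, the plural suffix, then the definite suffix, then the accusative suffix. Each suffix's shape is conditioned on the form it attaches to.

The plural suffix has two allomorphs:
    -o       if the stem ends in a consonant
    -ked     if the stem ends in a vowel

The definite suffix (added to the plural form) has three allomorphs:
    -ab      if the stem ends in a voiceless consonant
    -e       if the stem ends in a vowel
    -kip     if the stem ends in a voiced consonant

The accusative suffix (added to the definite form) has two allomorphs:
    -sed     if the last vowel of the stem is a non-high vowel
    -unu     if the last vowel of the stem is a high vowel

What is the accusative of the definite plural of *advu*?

advukedkipunu

*advu* — final sound /u/ (a vowel) → -ked → *advuked*.
The final sound of the plural form *advuked* is /d/, which is a voiced consonant, so the definite suffix is -kip, giving *advukedkip*.
The definite form *advukedkip* — last vowel /i/ (a high vowel) → -unu → *advukedkipunu*.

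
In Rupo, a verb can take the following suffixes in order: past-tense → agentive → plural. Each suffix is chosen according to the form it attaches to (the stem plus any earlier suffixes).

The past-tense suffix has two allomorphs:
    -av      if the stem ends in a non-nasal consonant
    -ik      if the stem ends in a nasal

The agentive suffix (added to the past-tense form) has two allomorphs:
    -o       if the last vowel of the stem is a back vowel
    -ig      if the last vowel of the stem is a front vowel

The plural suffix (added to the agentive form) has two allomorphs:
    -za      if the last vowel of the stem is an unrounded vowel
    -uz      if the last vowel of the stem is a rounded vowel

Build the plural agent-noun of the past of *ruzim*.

ruzimikigza

*ruzim*: final consonant = /m/, a nasal → -ik → *ruzimik*.
The past-tense form *ruzimik*: last vowel = /i/, a front vowel → -ig → *ruzimikig*.
The agentive form *ruzimikig* — last vowel /i/ (an unrounded vowel) → -za → *ruzimikigza*.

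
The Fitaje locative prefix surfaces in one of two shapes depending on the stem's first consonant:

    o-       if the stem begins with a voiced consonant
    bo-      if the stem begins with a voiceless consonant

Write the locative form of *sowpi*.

*sowpi*: first consonant = /s/, voiceless → bo- → *bosowpi*.

bosowpi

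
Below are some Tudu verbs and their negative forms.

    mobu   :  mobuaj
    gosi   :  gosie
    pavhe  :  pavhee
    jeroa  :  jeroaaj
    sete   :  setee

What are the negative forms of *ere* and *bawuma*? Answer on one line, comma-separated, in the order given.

eree, bawumaaj

The alternation tracks the last vowel of the stem — -e when the last vowel of the stem is a front vowel (*gosi*, *pavhe*, *sete*); -aj when the last vowel of the stem is a back vowel (*mobu*, *jeroa*).
Since the last vowel of *ere* is /e/ (a front vowel), it takes -e, giving *eree*.
Since the last vowel of *bawuma* is /a/ (a back vowel), it takes -aj, giving *bawumaaj*.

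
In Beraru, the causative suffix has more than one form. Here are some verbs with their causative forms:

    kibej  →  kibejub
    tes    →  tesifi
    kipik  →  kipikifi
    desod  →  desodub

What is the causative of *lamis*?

The suffix is conditioned by the final consonant: -ifi when the stem ends in a voiceless consonant (*tes*, *kipik*); -ub when the stem ends in a voiced consonant (*kibej*, *desod*).
Since the final consonant of *lamis* is /s/ (voiceless), it takes -ifi, giving *lamisifi*.

lamisifi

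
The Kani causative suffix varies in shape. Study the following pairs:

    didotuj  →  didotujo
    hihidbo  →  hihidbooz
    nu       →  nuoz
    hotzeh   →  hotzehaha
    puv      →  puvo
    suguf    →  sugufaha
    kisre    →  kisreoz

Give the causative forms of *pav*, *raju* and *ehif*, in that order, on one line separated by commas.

The pattern is voicing of the final sound: -aha when the stem ends in a voiceless consonant (*hotzeh*, *suguf*); -o when the stem ends in a voiced consonant (*didotuj*, *puv*); -oz when the stem ends in a vowel (*hihidbo*, *nu*, *kisre*).
*pav* — final sound /v/ (a voiced consonant) → -o → *pavo*.
Since the final sound of *raju* is /u/ (a vowel), it takes -oz, giving *rajuoz*.
The final sound of *ehif* is /f/, which is a voiceless consonant, so the suffix is -aha, giving *ehifaha*.

pavo, rajuoz, ehifaha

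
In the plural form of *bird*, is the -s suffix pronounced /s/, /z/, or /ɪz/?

/z/

The stem *bird* ends in a voiced non-sibilant sound.
The plural suffix surfaces as /ɪz/ after sibilants, /s/ after other voiceless consonants, and /z/ after other voiced sounds.
So the plural -s on *bird* is pronounced /z/.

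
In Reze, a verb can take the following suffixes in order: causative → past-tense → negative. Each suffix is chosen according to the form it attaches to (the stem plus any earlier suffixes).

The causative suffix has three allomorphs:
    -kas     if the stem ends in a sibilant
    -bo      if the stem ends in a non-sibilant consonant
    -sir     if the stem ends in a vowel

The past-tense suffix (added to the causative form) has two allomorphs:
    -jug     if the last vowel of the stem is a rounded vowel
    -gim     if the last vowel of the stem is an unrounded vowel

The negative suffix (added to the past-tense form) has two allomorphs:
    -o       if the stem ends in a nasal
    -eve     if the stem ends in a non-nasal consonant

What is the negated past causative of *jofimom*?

jofimombojugeve

The final sound of *jofimom* is /m/, which is a non-sibilant consonant, so the causative suffix is -bo, giving *jofimombo*.
The causative form *jofimombo*: last vowel = /o/, a rounded vowel → -jug → *jofimombojug*.
The past-tense form *jofimombojug*: final consonant = /g/, non-nasal → -eve → *jofimombojugeve*.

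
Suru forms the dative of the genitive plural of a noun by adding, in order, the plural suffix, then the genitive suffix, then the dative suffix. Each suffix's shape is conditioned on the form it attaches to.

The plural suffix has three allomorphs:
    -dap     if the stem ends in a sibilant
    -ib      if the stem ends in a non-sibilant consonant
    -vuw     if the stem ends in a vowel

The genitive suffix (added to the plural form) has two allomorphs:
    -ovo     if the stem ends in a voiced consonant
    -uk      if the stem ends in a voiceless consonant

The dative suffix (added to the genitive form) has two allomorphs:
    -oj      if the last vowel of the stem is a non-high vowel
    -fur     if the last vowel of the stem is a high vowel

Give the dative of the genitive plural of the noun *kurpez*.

*kurpez* — final sound /z/ (a sibilant) → -dap → *kurpezdap*.
The plural form *kurpezdap* — final consonant /p/ (voiceless) → -uk → *kurpezdapuk*.
Since the last vowel of the genitive form *kurpezdapuk* is /u/ (a high vowel), it takes -fur, giving *kurpezdapukfur*.

kurpezdapukfur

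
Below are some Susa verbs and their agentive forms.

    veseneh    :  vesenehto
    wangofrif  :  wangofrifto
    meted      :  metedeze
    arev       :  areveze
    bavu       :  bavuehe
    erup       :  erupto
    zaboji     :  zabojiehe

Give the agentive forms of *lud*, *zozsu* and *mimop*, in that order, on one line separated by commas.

The pattern is voicing of the final sound: -to when the stem ends in a voiceless consonant (*veseneh*, *wangofrif*, *erup*); -eze when the stem ends in a voiced consonant (*meted*, *arev*); -ehe when the stem ends in a vowel (*bavu*, *zaboji*).
*lud*: final sound = /d/, a voiced consonant → -eze → *ludeze*.
*zozsu* — final sound /u/ (a vowel) → -ehe → *zozsuehe*.
*mimop*: final sound = /p/, a voiceless consonant → -to → *mimopto*.

ludeze, zozsuehe, mimopto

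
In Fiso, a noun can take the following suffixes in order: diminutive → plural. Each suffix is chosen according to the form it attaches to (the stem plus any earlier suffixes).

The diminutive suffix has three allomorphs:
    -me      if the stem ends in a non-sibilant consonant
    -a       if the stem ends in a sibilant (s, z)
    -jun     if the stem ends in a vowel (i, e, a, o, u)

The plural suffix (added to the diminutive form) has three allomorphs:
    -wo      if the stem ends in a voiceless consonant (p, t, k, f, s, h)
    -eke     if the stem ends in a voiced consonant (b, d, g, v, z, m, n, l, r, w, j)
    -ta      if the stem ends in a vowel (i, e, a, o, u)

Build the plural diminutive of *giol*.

giolmeta

Since the final sound of *giol* is /l/ (a non-sibilant consonant), it takes -me, giving *giolme*.
The final sound of the diminutive form *giolme* is /e/, which is a vowel, so the plural suffix is -ta, giving *giolmeta*.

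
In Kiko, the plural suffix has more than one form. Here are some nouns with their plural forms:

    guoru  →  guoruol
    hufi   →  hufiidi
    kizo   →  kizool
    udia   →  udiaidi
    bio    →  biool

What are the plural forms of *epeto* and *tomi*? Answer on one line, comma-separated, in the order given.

The suffix is conditioned by the last vowel: -ol when the last vowel of the stem is a rounded vowel (*guoru*, *kizo*, *bio*); -idi when the last vowel of the stem is an unrounded vowel (*hufi*, *udia*).
Since the last vowel of *epeto* is /o/ (a rounded vowel), it takes -ol, giving *epetool*.
The last vowel of *tomi* is /i/, which is an unrounded vowel, so the suffix is -idi, giving *tomiidi*.

epetool, tomiidi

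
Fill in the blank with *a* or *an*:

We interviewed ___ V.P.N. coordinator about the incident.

The indefinite article is chosen by the initial *sound* of the following word, not its spelling.
The initialism *V.P.N.* is read letter by letter; the first letter, V, is pronounced /viː/, which begins with a consonant sound.
So the article is *a*: We interviewed a V.P.N. coordinator about the incident.

a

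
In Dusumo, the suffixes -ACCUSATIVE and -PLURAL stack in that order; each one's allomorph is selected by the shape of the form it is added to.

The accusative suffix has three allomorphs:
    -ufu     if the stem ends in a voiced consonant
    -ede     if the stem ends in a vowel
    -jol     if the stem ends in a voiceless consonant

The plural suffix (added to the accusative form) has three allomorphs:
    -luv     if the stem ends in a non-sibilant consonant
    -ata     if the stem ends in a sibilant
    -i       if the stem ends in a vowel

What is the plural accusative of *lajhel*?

lajhelufui

Since the final sound of *lajhel* is /l/ (a voiced consonant), it takes -ufu, giving *lajhelufu*.
Since the final sound of the accusative form *lajhelufu* is /u/ (a vowel), it takes -i, giving *lajhelufui*.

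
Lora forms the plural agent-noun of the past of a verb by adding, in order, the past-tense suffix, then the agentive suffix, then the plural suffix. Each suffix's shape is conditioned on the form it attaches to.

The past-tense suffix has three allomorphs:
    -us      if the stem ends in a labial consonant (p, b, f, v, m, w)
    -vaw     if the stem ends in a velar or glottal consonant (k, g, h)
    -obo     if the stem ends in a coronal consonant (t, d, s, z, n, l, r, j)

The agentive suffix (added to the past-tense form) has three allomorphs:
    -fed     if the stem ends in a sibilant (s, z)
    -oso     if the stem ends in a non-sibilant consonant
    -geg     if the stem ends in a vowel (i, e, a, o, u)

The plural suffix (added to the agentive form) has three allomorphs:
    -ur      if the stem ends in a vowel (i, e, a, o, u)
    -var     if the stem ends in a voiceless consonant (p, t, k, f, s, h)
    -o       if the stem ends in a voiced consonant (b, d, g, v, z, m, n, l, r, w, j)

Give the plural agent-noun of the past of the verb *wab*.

wabusfedo

*wab* — final consonant /b/ (labial) → -us → *wabus*.
Since the final sound of the past-tense form *wabus* is /s/ (a sibilant), it takes -fed, giving *wabusfed*.
Since the final sound of the agentive form *wabusfed* is /d/ (a voiced consonant), it takes -o, giving *wabusfedo*.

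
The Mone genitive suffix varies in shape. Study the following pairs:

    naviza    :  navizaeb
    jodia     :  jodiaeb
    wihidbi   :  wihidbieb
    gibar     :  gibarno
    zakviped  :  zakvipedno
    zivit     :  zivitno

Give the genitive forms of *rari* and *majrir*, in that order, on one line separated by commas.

The alternation tracks the final sound of the stem — -no when the stem ends in a consonant (*gibar*, *zakviped*, *zivit*); -eb when the stem ends in a vowel (*naviza*, *jodia*, *wihidbi*).
*rari*: final sound = /i/, a vowel → -eb → *rarieb*.
*majrir*: final sound = /r/, a consonant → -no → *majrirno*.

rarieb, majrirno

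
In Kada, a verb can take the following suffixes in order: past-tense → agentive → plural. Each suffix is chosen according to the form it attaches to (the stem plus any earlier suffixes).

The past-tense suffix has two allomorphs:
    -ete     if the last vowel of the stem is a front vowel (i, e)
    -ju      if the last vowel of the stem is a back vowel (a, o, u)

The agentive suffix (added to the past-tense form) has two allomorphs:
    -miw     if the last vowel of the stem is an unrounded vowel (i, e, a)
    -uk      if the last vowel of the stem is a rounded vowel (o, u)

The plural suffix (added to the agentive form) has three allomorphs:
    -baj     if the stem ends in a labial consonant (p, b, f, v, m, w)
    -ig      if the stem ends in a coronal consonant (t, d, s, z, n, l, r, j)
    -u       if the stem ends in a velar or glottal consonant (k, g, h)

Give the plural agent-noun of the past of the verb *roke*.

rokeetemiwbaj

*roke*: last vowel = /e/, a front vowel → -ete → *rokeete*.
The last vowel of the past-tense form *rokeete* is /e/, which is an unrounded vowel, so the agentive suffix is -miw, giving *rokeetemiw*.
The agentive form *rokeetemiw*: final consonant = /w/, labial → -baj → *rokeetemiwbaj*.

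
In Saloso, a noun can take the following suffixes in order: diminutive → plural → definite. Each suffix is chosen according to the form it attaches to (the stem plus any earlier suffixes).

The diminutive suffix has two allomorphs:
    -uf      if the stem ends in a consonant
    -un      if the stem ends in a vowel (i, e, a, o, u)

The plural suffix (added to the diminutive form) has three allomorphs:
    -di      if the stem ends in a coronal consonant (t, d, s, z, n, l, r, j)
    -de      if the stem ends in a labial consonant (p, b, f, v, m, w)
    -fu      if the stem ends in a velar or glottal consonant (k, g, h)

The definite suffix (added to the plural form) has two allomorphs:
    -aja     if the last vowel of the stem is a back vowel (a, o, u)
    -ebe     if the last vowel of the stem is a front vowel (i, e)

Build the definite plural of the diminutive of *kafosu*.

Since the final sound of *kafosu* is /u/ (a vowel), it takes -un, giving *kafosuun*.
The diminutive form *kafosuun* — final consonant /n/ (coronal) → -di → *kafosuundi*.
Since the last vowel of the plural form *kafosuundi* is /i/ (a front vowel), it takes -ebe, giving *kafosuundiebe*.

kafosuundiebe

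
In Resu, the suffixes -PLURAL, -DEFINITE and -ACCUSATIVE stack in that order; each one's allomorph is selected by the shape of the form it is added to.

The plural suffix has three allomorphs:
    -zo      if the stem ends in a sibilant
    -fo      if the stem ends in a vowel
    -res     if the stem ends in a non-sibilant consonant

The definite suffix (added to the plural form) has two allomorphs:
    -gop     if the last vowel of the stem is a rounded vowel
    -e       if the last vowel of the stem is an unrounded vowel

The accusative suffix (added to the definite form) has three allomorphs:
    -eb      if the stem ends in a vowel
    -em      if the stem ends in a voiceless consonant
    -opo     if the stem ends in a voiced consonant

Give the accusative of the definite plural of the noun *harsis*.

*harsis* — final sound /s/ (a sibilant) → -zo → *harsiszo*.
The plural form *harsiszo*: last vowel = /o/, a rounded vowel → -gop → *harsiszogop*.
The definite form *harsiszogop* — final sound /p/ (a voiceless consonant) → -em → *harsiszogopem*.

harsiszogopem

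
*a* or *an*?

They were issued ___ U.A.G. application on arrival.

a

The indefinite article is chosen by the initial *sound* of the following word, not its spelling.
The initialism *U.A.G.* is read letter by letter; the first letter, U, is pronounced /juː/, which begins with a consonant sound.
So the article is *a*: They were issued a U.A.G. application on arrival.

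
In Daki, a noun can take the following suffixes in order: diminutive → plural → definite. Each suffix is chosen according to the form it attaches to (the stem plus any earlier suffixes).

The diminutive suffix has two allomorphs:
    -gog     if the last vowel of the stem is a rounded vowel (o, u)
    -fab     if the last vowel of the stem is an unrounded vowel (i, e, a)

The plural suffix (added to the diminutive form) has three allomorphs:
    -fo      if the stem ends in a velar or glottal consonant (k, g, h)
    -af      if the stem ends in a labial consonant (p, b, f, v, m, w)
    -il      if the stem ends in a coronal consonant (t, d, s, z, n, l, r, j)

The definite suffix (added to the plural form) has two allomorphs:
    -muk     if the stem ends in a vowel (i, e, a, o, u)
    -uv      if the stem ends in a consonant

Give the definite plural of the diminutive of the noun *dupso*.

dupsogogfomuk

*dupso*: last vowel = /o/, a rounded vowel → -gog → *dupsogog*.
The diminutive form *dupsogog*: final consonant = /g/, velar/glottal → -fo → *dupsogogfo*.
The plural form *dupsogogfo* — final sound /o/ (a vowel) → -muk → *dupsogogfomuk*.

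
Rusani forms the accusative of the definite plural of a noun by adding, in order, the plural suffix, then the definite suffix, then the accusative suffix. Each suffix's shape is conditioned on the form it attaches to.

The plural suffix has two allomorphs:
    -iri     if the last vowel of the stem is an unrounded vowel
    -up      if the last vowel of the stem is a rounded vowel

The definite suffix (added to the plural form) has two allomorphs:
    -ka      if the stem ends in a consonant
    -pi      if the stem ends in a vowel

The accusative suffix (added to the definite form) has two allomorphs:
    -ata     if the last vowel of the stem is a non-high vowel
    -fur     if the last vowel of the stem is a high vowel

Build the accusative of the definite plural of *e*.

Since the last vowel of *e* is /e/ (an unrounded vowel), it takes -iri, giving *eiri*.
The plural form *eiri* — final sound /i/ (a vowel) → -pi → *eiripi*.
The last vowel of the definite form *eiripi* is /i/, which is a high vowel, so the accusative suffix is -fur, giving *eiripifur*.

eiripifur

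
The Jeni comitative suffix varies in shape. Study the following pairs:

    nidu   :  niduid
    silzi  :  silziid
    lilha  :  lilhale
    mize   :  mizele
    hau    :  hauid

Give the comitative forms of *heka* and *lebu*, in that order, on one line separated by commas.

The pattern is height harmony: -id when the last vowel of the stem is a high vowel (*nidu*, *silzi*, *hau*); -le when the last vowel of the stem is a non-high vowel (*lilha*, *mize*).
*heka*: last vowel = /a/, a non-high vowel → -le → *hekale*.
Since the last vowel of *lebu* is /u/ (a high vowel), it takes -id, giving *lebuid*.

hekale, lebuid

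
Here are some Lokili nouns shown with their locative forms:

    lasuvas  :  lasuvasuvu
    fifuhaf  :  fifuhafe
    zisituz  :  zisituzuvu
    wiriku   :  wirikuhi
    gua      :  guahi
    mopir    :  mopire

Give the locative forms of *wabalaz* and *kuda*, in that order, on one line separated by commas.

wabalazuvu, kudahi

The suffix is conditioned by the final sound: -uvu when the stem ends in a sibilant (*lasuvas*, *zisituz*); -e when the stem ends in a non-sibilant consonant (*fifuhaf*, *mopir*); -hi when the stem ends in a vowel (*wiriku*, *gua*).
*wabalaz* — final sound /z/ (a sibilant) → -uvu → *wabalazuvu*.
Since the final sound of *kuda* is /a/ (a vowel), it takes -hi, giving *kudahi*.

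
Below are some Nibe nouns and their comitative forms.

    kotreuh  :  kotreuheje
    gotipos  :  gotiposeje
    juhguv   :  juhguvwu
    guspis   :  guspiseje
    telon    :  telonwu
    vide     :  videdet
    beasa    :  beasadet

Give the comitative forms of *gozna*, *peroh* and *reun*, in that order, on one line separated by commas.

goznadet, peroheje, reunwu

The suffix is conditioned by the final sound: -eje when the stem ends in a voiceless consonant (*kotreuh*, *gotipos*, *guspis*); -wu when the stem ends in a voiced consonant (*juhguv*, *telon*); -det when the stem ends in a vowel (*vide*, *beasa*).
*gozna*: final sound = /a/, a vowel → -det → *goznadet*.
The final sound of *peroh* is /h/, which is a voiceless consonant, so the suffix is -eje, giving *peroheje*.
Since the final sound of *reun* is /n/ (a voiced consonant), it takes -wu, giving *reunwu*.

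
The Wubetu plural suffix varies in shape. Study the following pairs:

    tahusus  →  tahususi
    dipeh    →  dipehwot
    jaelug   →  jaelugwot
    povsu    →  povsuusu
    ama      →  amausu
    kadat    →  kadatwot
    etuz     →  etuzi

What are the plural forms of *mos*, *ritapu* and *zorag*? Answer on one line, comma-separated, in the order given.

mosi, ritapuusu, zoragwot

Looking at the final sound of each stem: -i when the stem ends in a sibilant (*tahusus*, *etuz*); -wot when the stem ends in a non-sibilant consonant (*dipeh*, *jaelug*, *kadat*); -usu when the stem ends in a vowel (*povsu*, *ama*).
*mos*: final sound = /s/, a sibilant → -i → *mosi*.
*ritapu*: final sound = /u/, a vowel → -usu → *ritapuusu*.
Since the final sound of *zorag* is /g/ (a non-sibilant consonant), it takes -wot, giving *zoragwot*.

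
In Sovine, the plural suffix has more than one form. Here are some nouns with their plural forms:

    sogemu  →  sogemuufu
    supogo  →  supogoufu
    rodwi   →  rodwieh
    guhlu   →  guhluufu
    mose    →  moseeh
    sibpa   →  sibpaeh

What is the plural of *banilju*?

The suffix is conditioned by the last vowel: -ufu when the last vowel of the stem is a rounded vowel (*sogemu*, *supogo*, *guhlu*); -eh when the last vowel of the stem is an unrounded vowel (*rodwi*, *mose*, *sibpa*).
*banilju* — last vowel /u/ (a rounded vowel) → -ufu → *baniljuufu*.

baniljuufu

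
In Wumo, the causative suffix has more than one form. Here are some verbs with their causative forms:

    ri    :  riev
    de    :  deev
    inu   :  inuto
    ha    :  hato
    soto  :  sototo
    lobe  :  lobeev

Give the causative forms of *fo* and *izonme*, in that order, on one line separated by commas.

foto, izonmeev

The alternation tracks the last vowel of the stem — -ev when the last vowel of the stem is a front vowel (*ri*, *de*, *lobe*); -to when the last vowel of the stem is a back vowel (*inu*, *ha*, *soto*).
*fo* — last vowel /o/ (a back vowel) → -to → *foto*.
The last vowel of *izonme* is /e/, which is a front vowel, so the suffix is -ev, giving *izonmeev*.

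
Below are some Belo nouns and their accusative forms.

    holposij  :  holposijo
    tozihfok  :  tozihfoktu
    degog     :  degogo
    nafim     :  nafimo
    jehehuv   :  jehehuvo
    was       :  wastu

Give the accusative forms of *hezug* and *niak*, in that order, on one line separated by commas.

hezugo, niaktu

Looking at the final consonant of each stem: -tu when the stem ends in a voiceless consonant (*tozihfok*, *was*); -o when the stem ends in a voiced consonant (*holposij*, *degog*, *nafim*, *jehehuv*).
The final consonant of *hezug* is /g/, which is voiced, so the suffix is -o, giving *hezugo*.
*niak* — final consonant /k/ (voiceless) → -tu → *niaktu*.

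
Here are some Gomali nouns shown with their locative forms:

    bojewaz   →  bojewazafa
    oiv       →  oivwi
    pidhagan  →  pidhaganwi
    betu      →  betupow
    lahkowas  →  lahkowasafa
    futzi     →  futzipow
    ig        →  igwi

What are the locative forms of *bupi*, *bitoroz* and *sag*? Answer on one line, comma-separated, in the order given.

The alternation tracks the final sound of the stem — -afa when the stem ends in a sibilant (*bojewaz*, *lahkowas*); -wi when the stem ends in a non-sibilant consonant (*oiv*, *pidhagan*, *ig*); -pow when the stem ends in a vowel (*betu*, *futzi*).
Since the final sound of *bupi* is /i/ (a vowel), it takes -pow, giving *bupipow*.
*bitoroz*: final sound = /z/, a sibilant → -afa → *bitorozafa*.
*sag* — final sound /g/ (a non-sibilant consonant) → -wi → *sagwi*.

bupipow, bitorozafa, sagwi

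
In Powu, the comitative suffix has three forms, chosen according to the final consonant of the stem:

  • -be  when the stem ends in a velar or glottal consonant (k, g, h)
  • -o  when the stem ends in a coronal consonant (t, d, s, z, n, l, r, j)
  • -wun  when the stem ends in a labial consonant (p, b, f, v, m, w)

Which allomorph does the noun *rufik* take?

-be

*rufik* — final consonant /k/ (velar/glottal) → -be.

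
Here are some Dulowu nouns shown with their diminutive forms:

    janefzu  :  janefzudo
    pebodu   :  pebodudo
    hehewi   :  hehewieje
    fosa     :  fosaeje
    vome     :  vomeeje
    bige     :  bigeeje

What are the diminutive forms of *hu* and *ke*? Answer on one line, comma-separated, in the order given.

Looking at the last vowel of each stem: -do when the last vowel of the stem is a rounded vowel (*janefzu*, *pebodu*); -eje when the last vowel of the stem is an unrounded vowel (*hehewi*, *fosa*, *vome*, *bige*).
*hu*: last vowel = /u/, a rounded vowel → -do → *hudo*.
*ke*: last vowel = /e/, an unrounded vowel → -eje → *keeje*.

hudo, keeje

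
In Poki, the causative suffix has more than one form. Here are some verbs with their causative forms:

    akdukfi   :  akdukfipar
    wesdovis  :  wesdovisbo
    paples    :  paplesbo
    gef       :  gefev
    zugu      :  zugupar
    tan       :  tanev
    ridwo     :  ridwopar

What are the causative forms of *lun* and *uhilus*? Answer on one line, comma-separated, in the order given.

The suffix is conditioned by the final sound: -bo when the stem ends in a sibilant (*wesdovis*, *paples*); -ev when the stem ends in a non-sibilant consonant (*gef*, *tan*); -par when the stem ends in a vowel (*akdukfi*, *zugu*, *ridwo*).
Since the final sound of *lun* is /n/ (a non-sibilant consonant), it takes -ev, giving *lunev*.
The final sound of *uhilus* is /s/, which is a sibilant, so the suffix is -bo, giving *uhilusbo*.

lunev, uhilusbo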